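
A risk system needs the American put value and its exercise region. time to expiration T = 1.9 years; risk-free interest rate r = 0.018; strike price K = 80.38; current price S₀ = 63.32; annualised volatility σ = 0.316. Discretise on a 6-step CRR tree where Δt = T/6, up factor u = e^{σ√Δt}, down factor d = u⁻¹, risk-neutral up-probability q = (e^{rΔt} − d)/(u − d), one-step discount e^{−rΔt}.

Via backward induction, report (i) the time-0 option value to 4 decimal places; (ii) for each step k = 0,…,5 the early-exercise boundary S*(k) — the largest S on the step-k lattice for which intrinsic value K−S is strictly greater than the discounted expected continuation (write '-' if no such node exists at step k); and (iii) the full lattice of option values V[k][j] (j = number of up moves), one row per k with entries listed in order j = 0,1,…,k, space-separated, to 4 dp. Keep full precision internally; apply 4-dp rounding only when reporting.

Δt=0.31667  u=1.19461  d=0.83709  q=0.47165  discount=0.99432
step 6 (expiry): payoffs max(K−S,0) = 58.5941 49.2893 36.0104 17.0600 0.0000 0.0000 0.0000
step 5: (k=5,j=0): S=26.0257, (K−S)⁺=54.3543, hold=53.8974 ⇒ V=54.3543 exercise | (k=5,j=1): S=37.1414, (K−S)⁺=43.2386, hold=42.7818 ⇒ V=43.2386 exercise | (k=5,j=2): S=53.0046, (K−S)⁺=27.3754, hold=26.9186 ⇒ V=27.3754 exercise | (k=5,j=3): S=75.6430, (K−S)⁺=4.7370, hold=8.9624 ⇒ V=8.9624 continue | (k=5,j=4): S=107.9503, (K−S)⁺=0.0000, hold=0.0000 ⇒ V=0.0000 continue | (k=5,j=5): S=154.0561, (K−S)⁺=0.0000, hold=0.0000 ⇒ V=0.0000 continue  boundary S*=53.0046
step 4: (k=4,j=0): S=31.0907, (K−S)⁺=49.2893, hold=48.8324 ⇒ V=49.2893 exercise | (k=4,j=1): S=44.3696, (K−S)⁺=36.0104, hold=35.5535 ⇒ V=36.0104 exercise | (k=4,j=2): S=63.3200, (K−S)⁺=17.0600, hold=18.5847 ⇒ V=18.5847 continue | (k=4,j=3): S=90.3641, (K−S)⁺=0.0000, hold=4.7084 ⇒ V=4.7084 continue | (k=4,j=4): S=128.9589, (K−S)⁺=0.0000, hold=0.0000 ⇒ V=0.0000 continue  boundary S*=44.3696
step 3: (k=3,j=0): S=37.1414, (K−S)⁺=43.2386, hold=42.7818 ⇒ V=43.2386 exercise | (k=3,j=1): S=53.0046, (K−S)⁺=27.3754, hold=27.6336 ⇒ V=27.6336 continue | (k=3,j=2): S=75.6430, (K−S)⁺=4.7370, hold=11.9715 ⇒ V=11.9715 continue | (k=3,j=3): S=107.9503, (K−S)⁺=0.0000, hold=2.4735 ⇒ V=2.4735 continue  boundary S*=37.1414
step 2: (k=2,j=0): S=44.3696, (K−S)⁺=36.0104, hold=35.6746 ⇒ V=36.0104 exercise | (k=2,j=1): S=63.3200, (K−S)⁺=17.0600, hold=20.1315 ⇒ V=20.1315 continue | (k=2,j=2): S=90.3641, (K−S)⁺=0.0000, hold=7.4492 ⇒ V=7.4492 continue  boundary S*=44.3696
step 1: (k=1,j=0): S=53.0046, (K−S)⁺=27.3754, hold=28.3590 ⇒ V=28.3590 continue | (k=1,j=1): S=75.6430, (K−S)⁺=4.7370, hold=14.0695 ⇒ V=14.0695 continue  boundary S*=-
step 0: (k=0,j=0): S=63.3200, (K−S)⁺=17.0600, hold=21.4965 ⇒ V=21.4965 continue  boundary S*=-

price = 21.4965
boundary = - - 44.3696 37.1414 44.3696 53.0046
tree:
21.4965
28.3590 14.0695
36.0104 20.1315 7.4492
43.2386 27.6336 11.9715 2.4735
49.2893 36.0104 18.5847 4.7084 0.0000
54.3543 43.2386 27.3754 8.9624 0.0000 0.0000
58.5941 49.2893 36.0104 17.0600 0.0000 0.0000 0.0000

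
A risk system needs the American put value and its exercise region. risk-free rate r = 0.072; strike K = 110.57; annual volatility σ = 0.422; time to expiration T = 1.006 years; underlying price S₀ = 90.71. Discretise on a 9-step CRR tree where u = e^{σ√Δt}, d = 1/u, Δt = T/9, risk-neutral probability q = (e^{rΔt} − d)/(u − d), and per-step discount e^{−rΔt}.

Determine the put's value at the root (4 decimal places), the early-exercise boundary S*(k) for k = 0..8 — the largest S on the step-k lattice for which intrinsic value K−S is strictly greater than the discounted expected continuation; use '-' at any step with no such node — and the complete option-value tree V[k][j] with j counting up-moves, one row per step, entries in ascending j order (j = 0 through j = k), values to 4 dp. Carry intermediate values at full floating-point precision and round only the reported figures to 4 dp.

price = 25.0075
boundary = - - 68.4081 59.4065 68.4081 78.7737 68.4081 78.7737 90.7100
tree:
25.0075
32.9438 17.2662
42.1619 24.0160 10.6167
51.1635 32.3772 15.8220 5.4446
58.9806 42.1619 22.8581 8.8548 2.0313
65.7691 51.1635 31.7963 14.0525 3.6615 0.3902
71.6644 58.9806 42.1619 21.6021 6.5289 0.7764 0.0000
76.7838 65.7691 51.1635 31.7963 11.4859 1.5448 0.0000 0.0000
81.2297 71.6644 58.9806 42.1619 19.8600 3.0735 0.0000 0.0000 0.0000
85.0905 76.7838 65.7691 51.1635 31.7963 6.1151 0.0000 0.0000 0.0000 0.0000

Δt=0.11178, u=1.15153, d=0.86841, q=0.49333, disc=e^(-rΔt)=0.99198
k=9 terminal: V=max(K-S,0) → 85.0905 76.7838 65.7691 51.1635 31.7963 6.1151 0.0000 0.0000 0.0000 0.0000
k=8: j=0 S=29.3403 intr=81.2297 cont=80.3434 V=81.2297[EX]; j=1 S=38.9056 intr=71.6644 cont=70.7781 V=71.6644[EX]; j=2 S=51.5894 intr=58.9806 cont=58.0943 V=58.9806[EX]; j=3 S=68.4081 intr=42.1619 cont=41.2756 V=42.1619[EX]; j=4 S=90.7100 intr=19.8600 cont=18.9737 V=19.8600[EX]; j=5 S=120.2826 intr=0.0000 cont=3.0735 V=3.0735[hold]; j=6 S=159.4961 intr=0.0000 cont=0.0000 V=0.0000[hold]; j=7 S=211.4938 intr=0.0000 cont=0.0000 V=0.0000[hold]; j=8 S=280.4434 intr=0.0000 cont=0.0000 V=0.0000[hold]  S*(8)=90.7100
k=7: j=0 S=33.7862 intr=76.7838 cont=75.8975 V=76.7838[EX]; j=1 S=44.8009 intr=65.7691 cont=64.8828 V=65.7691[EX]; j=2 S=59.4065 intr=51.1635 cont=50.2772 V=51.1635[EX]; j=3 S=78.7737 intr=31.7963 cont=30.9100 V=31.7963[EX]; j=4 S=104.4549 intr=6.1151 cont=11.4859 V=11.4859[hold]; j=5 S=138.5085 intr=0.0000 cont=1.5448 V=1.5448[hold]; j=6 S=183.6640 intr=0.0000 cont=0.0000 V=0.0000[hold]; j=7 S=243.5406 intr=0.0000 cont=0.0000 V=0.0000[hold]  S*(7)=78.7737
k=6: j=0 S=38.9056 intr=71.6644 cont=70.7781 V=71.6644[EX]; j=1 S=51.5894 intr=58.9806 cont=58.0943 V=58.9806[EX]; j=2 S=68.4081 intr=42.1619 cont=41.2756 V=42.1619[EX]; j=3 S=90.7100 intr=19.8600 cont=21.6021 V=21.6021[hold]; j=4 S=120.2826 intr=0.0000 cont=6.5289 V=6.5289[hold]; j=5 S=159.4961 intr=0.0000 cont=0.7764 V=0.7764[hold]; j=6 S=211.4938 intr=0.0000 cont=0.0000 V=0.0000[hold]  S*(6)=68.4081
k=5: j=0 S=44.8009 intr=65.7691 cont=64.8828 V=65.7691[EX]; j=1 S=59.4065 intr=51.1635 cont=50.2772 V=51.1635[EX]; j=2 S=78.7737 intr=31.7963 cont=31.7625 V=31.7963[EX]; j=3 S=104.4549 intr=6.1151 cont=14.0525 V=14.0525[hold]; j=4 S=138.5085 intr=0.0000 cont=3.6615 V=3.6615[hold]; j=5 S=183.6640 intr=0.0000 cont=0.3902 V=0.3902[hold]  S*(5)=78.7737
k=4: j=0 S=51.5894 intr=58.9806 cont=58.0943 V=58.9806[EX]; j=1 S=68.4081 intr=42.1619 cont=41.2756 V=42.1619[EX]; j=2 S=90.7100 intr=19.8600 cont=22.8581 V=22.8581[hold]; j=3 S=120.2826 intr=0.0000 cont=8.8548 V=8.8548[hold]; j=4 S=159.4961 intr=0.0000 cont=2.0313 V=2.0313[hold]  S*(4)=68.4081
k=3: j=0 S=59.4065 intr=51.1635 cont=50.2772 V=51.1635[EX]; j=1 S=78.7737 intr=31.7963 cont=32.3772 V=32.3772[hold]; j=2 S=104.4549 intr=6.1151 cont=15.8220 V=15.8220[hold]; j=3 S=138.5085 intr=0.0000 cont=5.4446 V=5.4446[hold]  S*(3)=59.4065
k=2: j=0 S=68.4081 intr=42.1619 cont=41.5599 V=42.1619[EX]; j=1 S=90.7100 intr=19.8600 cont=24.0160 V=24.0160[hold]; j=2 S=120.2826 intr=0.0000 cont=10.6167 V=10.6167[hold]  S*(2)=68.4081
k=1: j=0 S=78.7737 intr=31.7963 cont=32.9438 V=32.9438[hold]; j=1 S=104.4549 intr=6.1151 cont=17.2662 V=17.2662[hold]  S*(1)=-
k=0: j=0 S=90.7100 intr=19.8600 cont=25.0075 V=25.0075[hold]  S*(0)=-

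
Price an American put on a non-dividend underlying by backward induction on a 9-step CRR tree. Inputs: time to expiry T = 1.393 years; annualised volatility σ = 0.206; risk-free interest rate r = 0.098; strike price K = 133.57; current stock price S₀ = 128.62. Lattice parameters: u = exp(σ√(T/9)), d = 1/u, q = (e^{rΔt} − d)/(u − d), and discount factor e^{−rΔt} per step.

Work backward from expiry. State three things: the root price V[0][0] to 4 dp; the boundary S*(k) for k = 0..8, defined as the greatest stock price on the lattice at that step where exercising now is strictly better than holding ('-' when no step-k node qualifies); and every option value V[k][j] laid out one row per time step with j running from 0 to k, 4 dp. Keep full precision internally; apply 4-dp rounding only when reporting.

Δt=0.15478  u=1.08442  d=0.92215  q=0.57394  discount=0.98495
step 9 (expiry): payoffs max(K−S,0) = 71.5495 60.6361 47.8024 32.7103 14.9627 0.0000 0.0000 0.0000 0.0000 0.0000
step 8: (k=8,j=0): S=67.2562, (K−S)⁺=66.3138, hold=64.3031 ⇒ V=66.3138 exercise | (k=8,j=1): S=79.0909, (K−S)⁺=54.4791, hold=52.4684 ⇒ V=54.4791 exercise | (k=8,j=2): S=93.0080, (K−S)⁺=40.5620, hold=38.5512 ⇒ V=40.5620 exercise | (k=8,j=3): S=109.3741, (K−S)⁺=24.1959, hold=22.1852 ⇒ V=24.1959 exercise | (k=8,j=4): S=128.6200, (K−S)⁺=4.9500, hold=6.2790 ⇒ V=6.2790 continue | (k=8,j=5): S=151.2525, (K−S)⁺=0.0000, hold=0.0000 ⇒ V=0.0000 continue | (k=8,j=6): S=177.8675, (K−S)⁺=0.0000, hold=0.0000 ⇒ V=0.0000 continue | (k=8,j=7): S=209.1658, (K−S)⁺=0.0000, hold=0.0000 ⇒ V=0.0000 continue | (k=8,j=8): S=245.9714, (K−S)⁺=0.0000, hold=0.0000 ⇒ V=0.0000 continue  boundary S*=109.3741
step 7: (k=7,j=0): S=72.9339, (K−S)⁺=60.6361, hold=58.6254 ⇒ V=60.6361 exercise | (k=7,j=1): S=85.7676, (K−S)⁺=47.8024, hold=45.7916 ⇒ V=47.8024 exercise | (k=7,j=2): S=100.8597, (K−S)⁺=32.7103, hold=30.6996 ⇒ V=32.7103 exercise | (k=7,j=3): S=118.6073, (K−S)⁺=14.9627, hold=13.7032 ⇒ V=14.9627 exercise | (k=7,j=4): S=139.4779, (K−S)⁺=0.0000, hold=2.6350 ⇒ V=2.6350 continue | (k=7,j=5): S=164.0210, (K−S)⁺=0.0000, hold=0.0000 ⇒ V=0.0000 continue | (k=7,j=6): S=192.8828, (K−S)⁺=0.0000, hold=0.0000 ⇒ V=0.0000 continue | (k=7,j=7): S=226.8233, (K−S)⁺=0.0000, hold=0.0000 ⇒ V=0.0000 continue  boundary S*=118.6073
step 6: (k=6,j=0): S=79.0909, (K−S)⁺=54.4791, hold=52.4684 ⇒ V=54.4791 exercise | (k=6,j=1): S=93.0080, (K−S)⁺=40.5620, hold=38.5512 ⇒ V=40.5620 exercise | (k=6,j=2): S=109.3741, (K−S)⁺=24.1959, hold=22.1852 ⇒ V=24.1959 exercise | (k=6,j=3): S=128.6200, (K−S)⁺=4.9500, hold=7.7686 ⇒ V=7.7686 continue | (k=6,j=4): S=151.2525, (K−S)⁺=0.0000, hold=1.1058 ⇒ V=1.1058 continue | (k=6,j=5): S=177.8675, (K−S)⁺=0.0000, hold=0.0000 ⇒ V=0.0000 continue | (k=6,j=6): S=209.1658, (K−S)⁺=0.0000, hold=0.0000 ⇒ V=0.0000 continue  boundary S*=109.3741
step 5: (k=5,j=0): S=85.7676, (K−S)⁺=47.8024, hold=45.7916 ⇒ V=47.8024 exercise | (k=5,j=1): S=100.8597, (K−S)⁺=32.7103, hold=30.6996 ⇒ V=32.7103 exercise | (k=5,j=2): S=118.6073, (K−S)⁺=14.9627, hold=14.5453 ⇒ V=14.9627 exercise | (k=5,j=3): S=139.4779, (K−S)⁺=0.0000, hold=3.8851 ⇒ V=3.8851 continue | (k=5,j=4): S=164.0210, (K−S)⁺=0.0000, hold=0.4640 ⇒ V=0.4640 continue | (k=5,j=5): S=192.8828, (K−S)⁺=0.0000, hold=0.0000 ⇒ V=0.0000 continue  boundary S*=118.6073
step 4: (k=4,j=0): S=93.0080, (K−S)⁺=40.5620, hold=38.5512 ⇒ V=40.5620 exercise | (k=4,j=1): S=109.3741, (K−S)⁺=24.1959, hold=22.1852 ⇒ V=24.1959 exercise | (k=4,j=2): S=128.6200, (K−S)⁺=4.9500, hold=8.4753 ⇒ V=8.4753 continue | (k=4,j=3): S=151.2525, (K−S)⁺=0.0000, hold=1.8927 ⇒ V=1.8927 continue | (k=4,j=4): S=177.8675, (K−S)⁺=0.0000, hold=0.1947 ⇒ V=0.1947 continue  boundary S*=109.3741
step 3: (k=3,j=0): S=100.8597, (K−S)⁺=32.7103, hold=30.6996 ⇒ V=32.7103 exercise | (k=3,j=1): S=118.6073, (K−S)⁺=14.9627, hold=14.9448 ⇒ V=14.9627 exercise | (k=3,j=2): S=139.4779, (K−S)⁺=0.0000, hold=4.6266 ⇒ V=4.6266 continue | (k=3,j=3): S=164.0210, (K−S)⁺=0.0000, hold=0.9043 ⇒ V=0.9043 continue  boundary S*=118.6073
step 2: (k=2,j=0): S=109.3741, (K−S)⁺=24.1959, hold=22.1852 ⇒ V=24.1959 exercise | (k=2,j=1): S=128.6200, (K−S)⁺=4.9500, hold=8.8944 ⇒ V=8.8944 continue | (k=2,j=2): S=151.2525, (K−S)⁺=0.0000, hold=2.4527 ⇒ V=2.4527 continue  boundary S*=109.3741
step 1: (k=1,j=0): S=118.6073, (K−S)⁺=14.9627, hold=15.1817 ⇒ V=15.1817 continue | (k=1,j=1): S=139.4779, (K−S)⁺=0.0000, hold=5.1190 ⇒ V=5.1190 continue  boundary S*=-
step 0: (k=0,j=0): S=128.6200, (K−S)⁺=4.9500, hold=9.2648 ⇒ V=9.2648 continue  boundary S*=-

price = 9.2648
boundary = - - 109.3741 118.6073 109.3741 118.6073 109.3741 118.6073 109.3741
tree:
9.2648
15.1817 5.1190
24.1959 8.8944 2.4527
32.7103 14.9627 4.6266 0.9043
40.5620 24.1959 8.4753 1.8927 0.1947
47.8024 32.7103 14.9627 3.8851 0.4640 0.0000
54.4791 40.5620 24.1959 7.7686 1.1058 0.0000 0.0000
60.6361 47.8024 32.7103 14.9627 2.6350 0.0000 0.0000 0.0000
66.3138 54.4791 40.5620 24.1959 6.2790 0.0000 0.0000 0.0000 0.0000
71.5495 60.6361 47.8024 32.7103 14.9627 0.0000 0.0000 0.0000 0.0000 0.0000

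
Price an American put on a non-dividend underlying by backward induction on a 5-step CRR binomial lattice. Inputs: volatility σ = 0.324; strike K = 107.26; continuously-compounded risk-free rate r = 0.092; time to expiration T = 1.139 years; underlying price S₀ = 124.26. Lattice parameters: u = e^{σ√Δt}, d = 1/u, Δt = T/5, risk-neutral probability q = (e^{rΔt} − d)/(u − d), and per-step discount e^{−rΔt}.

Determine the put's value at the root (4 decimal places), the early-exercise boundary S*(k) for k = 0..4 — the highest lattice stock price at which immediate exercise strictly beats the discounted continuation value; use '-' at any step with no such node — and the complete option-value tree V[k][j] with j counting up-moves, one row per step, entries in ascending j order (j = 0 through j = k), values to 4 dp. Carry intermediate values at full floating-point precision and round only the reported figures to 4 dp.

Δt=0.22780, u=1.16724, d=0.85672, q=0.52962, disc=e^(-rΔt)=0.97926
k=5 terminal: V=max(K-S,0) → 49.9098 29.1236 0.8035 0.0000 0.0000 0.0000
k=4: j=0 S=66.9413 intr=40.3187 cont=38.0942 V=40.3187[EX]; j=1 S=91.2038 intr=16.0562 cont=13.8317 V=16.0562[EX]; j=2 S=124.2600 intr=0.0000 cont=0.3701 V=0.3701[hold]; j=3 S=169.2973 intr=0.0000 cont=0.0000 V=0.0000[hold]; j=4 S=230.6580 intr=0.0000 cont=0.0000 V=0.0000[hold]  S*(4)=91.2038
k=3: j=0 S=78.1364 intr=29.1236 cont=26.8991 V=29.1236[EX]; j=1 S=106.4565 intr=0.8035 cont=7.5878 V=7.5878[hold]; j=2 S=145.0410 intr=0.0000 cont=0.1705 V=0.1705[hold]; j=3 S=197.6102 intr=0.0000 cont=0.0000 V=0.0000[hold]  S*(3)=78.1364
k=2: j=0 S=91.2038 intr=16.0562 cont=17.3503 V=17.3503[hold]; j=1 S=124.2600 intr=0.0000 cont=3.5835 V=3.5835[hold]; j=2 S=169.2973 intr=0.0000 cont=0.0785 V=0.0785[hold]  S*(2)=-
k=1: j=0 S=106.4565 intr=0.8035 cont=9.8505 V=9.8505[hold]; j=1 S=145.0410 intr=0.0000 cont=1.6914 V=1.6914[hold]  S*(1)=-
k=0: j=0 S=124.2600 intr=0.0000 cont=5.4146 V=5.4146[hold]  S*(0)=-

price = 5.4146
boundary = - - - 78.1364 91.2038
tree:
5.4146
9.8505 1.6914
17.3503 3.5835 0.0785
29.1236 7.5878 0.1705 0.0000
40.3187 16.0562 0.3701 0.0000 0.0000
49.9098 29.1236 0.8035 0.0000 0.0000 0.0000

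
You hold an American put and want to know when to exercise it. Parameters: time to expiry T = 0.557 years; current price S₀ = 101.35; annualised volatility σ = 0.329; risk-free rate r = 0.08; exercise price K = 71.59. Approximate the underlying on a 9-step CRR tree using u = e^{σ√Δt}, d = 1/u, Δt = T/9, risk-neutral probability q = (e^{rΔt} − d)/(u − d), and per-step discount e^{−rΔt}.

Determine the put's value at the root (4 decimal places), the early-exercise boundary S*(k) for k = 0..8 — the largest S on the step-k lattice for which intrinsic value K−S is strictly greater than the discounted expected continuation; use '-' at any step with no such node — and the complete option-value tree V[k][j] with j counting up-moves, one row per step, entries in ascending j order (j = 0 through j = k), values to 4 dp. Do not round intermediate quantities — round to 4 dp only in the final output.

price = 0.5204
boundary = - - - - - - - 57.1484 62.0226
tree:
0.5204
0.8978 0.1626
1.5243 0.3041 0.0281
2.5391 0.5636 0.0576 0.0000
4.1316 1.0327 0.1181 0.0000 0.0000
6.5306 1.8655 0.2421 0.0000 0.0000 0.0000
9.9481 3.3085 0.4963 0.0000 0.0000 0.0000 0.0000
14.4416 5.7249 1.0176 0.0000 0.0000 0.0000 0.0000 0.0000
18.9327 9.5674 2.0863 0.0000 0.0000 0.0000 0.0000 0.0000 0.0000
23.0709 14.4416 4.2775 0.0000 0.0000 0.0000 0.0000 0.0000 0.0000 0.0000

params: Δt=0.06189 u=1.08529 d=0.92141 q=0.50984 e^(-rΔt)=0.99506
t_9 payoffs: 23.0709 14.4416 4.2775 0.0000 0.0000 0.0000 0.0000 0.0000 0.0000 0.0000
t_8: node(8,0) S=52.6573 payoff=18.9327 vs cont=18.5791 → 18.9327 [stop]  node(8,1) S=62.0226 payoff=9.5674 vs cont=9.2138 → 9.5674 [stop]  node(8,2) S=73.0535 payoff=0.0000 vs cont=2.0863 → 2.0863 [wait]  node(8,3) S=86.0463 payoff=0.0000 vs cont=0.0000 → 0.0000 [wait]  node(8,4) S=101.3500 payoff=0.0000 vs cont=0.0000 → 0.0000 [wait]  node(8,5) S=119.3755 payoff=0.0000 vs cont=0.0000 → 0.0000 [wait]  node(8,6) S=140.6068 payoff=0.0000 vs cont=0.0000 → 0.0000 [wait]  node(8,7) S=165.6142 payoff=0.0000 vs cont=0.0000 → 0.0000 [wait]  node(8,8) S=195.0693 payoff=0.0000 vs cont=0.0000 → 0.0000 [wait]  ⇒ S*(8)=62.0226
t_7: node(7,0) S=57.1484 payoff=14.4416 vs cont=14.0880 → 14.4416 [stop]  node(7,1) S=67.3125 payoff=4.2775 vs cont=5.7249 → 5.7249 [wait]  node(7,2) S=79.2842 payoff=0.0000 vs cont=1.0176 → 1.0176 [wait]  node(7,3) S=93.3852 payoff=0.0000 vs cont=0.0000 → 0.0000 [wait]  node(7,4) S=109.9941 payoff=0.0000 vs cont=0.0000 → 0.0000 [wait]  node(7,5) S=129.5570 payoff=0.0000 vs cont=0.0000 → 0.0000 [wait]  node(7,6) S=152.5991 payoff=0.0000 vs cont=0.0000 → 0.0000 [wait]  node(7,7) S=179.7394 payoff=0.0000 vs cont=0.0000 → 0.0000 [wait]  ⇒ S*(7)=57.1484
t_6: node(6,0) S=62.0226 payoff=9.5674 vs cont=9.9481 → 9.9481 [wait]  node(6,1) S=73.0535 payoff=0.0000 vs cont=3.3085 → 3.3085 [wait]  node(6,2) S=86.0463 payoff=0.0000 vs cont=0.4963 → 0.4963 [wait]  node(6,3) S=101.3500 payoff=0.0000 vs cont=0.0000 → 0.0000 [wait]  node(6,4) S=119.3755 payoff=0.0000 vs cont=0.0000 → 0.0000 [wait]  node(6,5) S=140.6068 payoff=0.0000 vs cont=0.0000 → 0.0000 [wait]  node(6,6) S=165.6142 payoff=0.0000 vs cont=0.0000 → 0.0000 [wait]  ⇒ S*(6)=-
t_5: node(5,0) S=67.3125 payoff=4.2775 vs cont=6.5306 → 6.5306 [wait]  node(5,1) S=79.2842 payoff=0.0000 vs cont=1.8655 → 1.8655 [wait]  node(5,2) S=93.3852 payoff=0.0000 vs cont=0.2421 → 0.2421 [wait]  node(5,3) S=109.9941 payoff=0.0000 vs cont=0.0000 → 0.0000 [wait]  node(5,4) S=129.5570 payoff=0.0000 vs cont=0.0000 → 0.0000 [wait]  node(5,5) S=152.5991 payoff=0.0000 vs cont=0.0000 → 0.0000 [wait]  ⇒ S*(5)=-
t_4: node(4,0) S=73.0535 payoff=0.0000 vs cont=4.1316 → 4.1316 [wait]  node(4,1) S=86.0463 payoff=0.0000 vs cont=1.0327 → 1.0327 [wait]  node(4,2) S=101.3500 payoff=0.0000 vs cont=0.1181 → 0.1181 [wait]  node(4,3) S=119.3755 payoff=0.0000 vs cont=0.0000 → 0.0000 [wait]  node(4,4) S=140.6068 payoff=0.0000 vs cont=0.0000 → 0.0000 [wait]  ⇒ S*(4)=-
t_3: node(3,0) S=79.2842 payoff=0.0000 vs cont=2.5391 → 2.5391 [wait]  node(3,1) S=93.3852 payoff=0.0000 vs cont=0.5636 → 0.5636 [wait]  node(3,2) S=109.9941 payoff=0.0000 vs cont=0.0576 → 0.0576 [wait]  node(3,3) S=129.5570 payoff=0.0000 vs cont=0.0000 → 0.0000 [wait]  ⇒ S*(3)=-
t_2: node(2,0) S=86.0463 payoff=0.0000 vs cont=1.5243 → 1.5243 [wait]  node(2,1) S=101.3500 payoff=0.0000 vs cont=0.3041 → 0.3041 [wait]  node(2,2) S=119.3755 payoff=0.0000 vs cont=0.0281 → 0.0281 [wait]  ⇒ S*(2)=-
t_1: node(1,0) S=93.3852 payoff=0.0000 vs cont=0.8978 → 0.8978 [wait]  node(1,1) S=109.9941 payoff=0.0000 vs cont=0.1626 → 0.1626 [wait]  ⇒ S*(1)=-
t_0: node(0,0) S=101.3500 payoff=0.0000 vs cont=0.5204 → 0.5204 [wait]  ⇒ S*(0)=-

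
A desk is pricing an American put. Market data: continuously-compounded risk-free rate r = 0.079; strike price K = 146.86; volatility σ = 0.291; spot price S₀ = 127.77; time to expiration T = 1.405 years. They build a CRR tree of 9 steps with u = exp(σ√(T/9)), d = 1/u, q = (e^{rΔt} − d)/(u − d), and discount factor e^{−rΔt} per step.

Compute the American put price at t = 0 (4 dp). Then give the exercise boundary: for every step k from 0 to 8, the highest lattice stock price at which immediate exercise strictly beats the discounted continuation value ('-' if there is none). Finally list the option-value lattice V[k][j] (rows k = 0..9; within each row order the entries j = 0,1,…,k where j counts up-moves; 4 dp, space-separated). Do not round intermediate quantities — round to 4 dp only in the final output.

Δt=0.15611, u=1.12185, d=0.89139, q=0.52513, disc=e^(-rΔt)=0.98774
k=9 terminal: V=max(K-S,0) → 101.4632 89.7263 74.9548 56.3644 32.9675 3.5216 0.0000 0.0000 0.0000 0.0000
k=8: j=0 S=50.9283 intr=95.9317 cont=94.1317 V=95.9317[EX]; j=1 S=64.0953 intr=82.7647 cont=80.9646 V=82.7647[EX]; j=2 S=80.6666 intr=66.1934 cont=64.3933 V=66.1934[EX]; j=3 S=101.5223 intr=45.3377 cont=43.5376 V=45.3377[EX]; j=4 S=127.7700 intr=19.0900 cont=17.2899 V=19.0900[EX]; j=5 S=160.8038 intr=0.0000 cont=1.6518 V=1.6518[hold]; j=6 S=202.3783 intr=0.0000 cont=0.0000 V=0.0000[hold]; j=7 S=254.7014 intr=0.0000 cont=0.0000 V=0.0000[hold]; j=8 S=320.5523 intr=0.0000 cont=0.0000 V=0.0000[hold]  S*(8)=127.7700
k=7: j=0 S=57.1337 intr=89.7263 cont=87.9262 V=89.7263[EX]; j=1 S=71.9052 intr=74.9548 cont=73.1548 V=74.9548[EX]; j=2 S=90.4956 intr=56.3644 cont=54.5643 V=56.3644[EX]; j=3 S=113.8925 intr=32.9675 cont=31.1674 V=32.9675[EX]; j=4 S=143.3384 intr=3.5216 cont=9.8109 V=9.8109[hold]; j=5 S=180.3973 intr=0.0000 cont=0.7748 V=0.7748[hold]; j=6 S=227.0375 intr=0.0000 cont=0.0000 V=0.0000[hold]; j=7 S=285.7361 intr=0.0000 cont=0.0000 V=0.0000[hold]  S*(7)=113.8925
k=6: j=0 S=64.0953 intr=82.7647 cont=80.9646 V=82.7647[EX]; j=1 S=80.6666 intr=66.1934 cont=64.3933 V=66.1934[EX]; j=2 S=101.5223 intr=45.3377 cont=43.5376 V=45.3377[EX]; j=3 S=127.7700 intr=19.0900 cont=20.5522 V=20.5522[hold]; j=4 S=160.8038 intr=0.0000 cont=5.0036 V=5.0036[hold]; j=5 S=202.3783 intr=0.0000 cont=0.3634 V=0.3634[hold]; j=6 S=254.7014 intr=0.0000 cont=0.0000 V=0.0000[hold]  S*(6)=101.5223
k=5: j=0 S=71.9052 intr=74.9548 cont=73.1548 V=74.9548[EX]; j=1 S=90.4956 intr=56.3644 cont=54.5643 V=56.3644[EX]; j=2 S=113.8925 intr=32.9675 cont=31.9258 V=32.9675[EX]; j=3 S=143.3384 intr=3.5216 cont=12.2353 V=12.2353[hold]; j=4 S=180.3973 intr=0.0000 cont=2.5354 V=2.5354[hold]; j=5 S=227.0375 intr=0.0000 cont=0.1705 V=0.1705[hold]  S*(5)=113.8925
k=4: j=0 S=80.6666 intr=66.1934 cont=64.3933 V=66.1934[EX]; j=1 S=101.5223 intr=45.3377 cont=43.5376 V=45.3377[EX]; j=2 S=127.7700 intr=19.0900 cont=21.8097 V=21.8097[hold]; j=3 S=160.8038 intr=0.0000 cont=7.0541 V=7.0541[hold]; j=4 S=202.3783 intr=0.0000 cont=1.2777 V=1.2777[hold]  S*(4)=101.5223
k=3: j=0 S=90.4956 intr=56.3644 cont=54.5643 V=56.3644[EX]; j=1 S=113.8925 intr=32.9675 cont=32.5781 V=32.9675[EX]; j=2 S=143.3384 intr=3.5216 cont=13.8887 V=13.8887[hold]; j=3 S=180.3973 intr=0.0000 cont=3.9714 V=3.9714[hold]  S*(3)=113.8925
k=2: j=0 S=101.5223 intr=45.3377 cont=43.5376 V=45.3377[EX]; j=1 S=127.7700 intr=19.0900 cont=22.6673 V=22.6673[hold]; j=2 S=160.8038 intr=0.0000 cont=8.5744 V=8.5744[hold]  S*(2)=101.5223
k=1: j=0 S=113.8925 intr=32.9675 cont=33.0230 V=33.0230[hold]; j=1 S=143.3384 intr=3.5216 cont=15.0795 V=15.0795[hold]  S*(1)=-
k=0: j=0 S=127.7700 intr=19.0900 cont=23.3110 V=23.3110[hold]  S*(0)=-

price = 23.3110
boundary = - - 101.5223 113.8925 101.5223 113.8925 101.5223 113.8925 127.7700
tree:
23.3110
33.0230 15.0795
45.3377 22.6673 8.5744
56.3644 32.9675 13.8887 3.9714
66.1934 45.3377 21.8097 7.0541 1.2777
74.9548 56.3644 32.9675 12.2353 2.5354 0.1705
82.7647 66.1934 45.3377 20.5522 5.0036 0.3634 0.0000
89.7263 74.9548 56.3644 32.9675 9.8109 0.7748 0.0000 0.0000
95.9317 82.7647 66.1934 45.3377 19.0900 1.6518 0.0000 0.0000 0.0000
101.4632 89.7263 74.9548 56.3644 32.9675 3.5216 0.0000 0.0000 0.0000 0.0000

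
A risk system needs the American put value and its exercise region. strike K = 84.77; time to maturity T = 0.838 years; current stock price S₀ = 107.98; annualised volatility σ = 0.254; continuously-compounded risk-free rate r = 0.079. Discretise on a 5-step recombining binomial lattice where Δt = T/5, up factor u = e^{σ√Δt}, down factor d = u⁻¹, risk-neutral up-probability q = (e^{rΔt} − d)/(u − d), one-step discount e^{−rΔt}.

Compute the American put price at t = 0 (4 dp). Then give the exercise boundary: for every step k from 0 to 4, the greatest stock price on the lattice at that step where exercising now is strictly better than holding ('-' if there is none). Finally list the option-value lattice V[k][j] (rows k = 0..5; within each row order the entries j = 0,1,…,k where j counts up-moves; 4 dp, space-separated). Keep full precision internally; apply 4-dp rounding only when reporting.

params: Δt=0.16760 u=1.10958 d=0.90124 q=0.53800 e^(-rΔt)=0.98685
t_5 payoffs: 20.5689 5.7271 0.0000 0.0000 0.0000 0.0000
t_4: node(4,0) S=71.2365 payoff=13.5335 vs cont=12.4185 → 13.5335 [stop]  node(4,1) S=87.7047 payoff=0.0000 vs cont=2.6111 → 2.6111 [wait]  node(4,2) S=107.9800 payoff=0.0000 vs cont=0.0000 → 0.0000 [wait]  node(4,3) S=132.9424 payoff=0.0000 vs cont=0.0000 → 0.0000 [wait]  node(4,4) S=163.6755 payoff=0.0000 vs cont=0.0000 → 0.0000 [wait]  ⇒ S*(4)=71.2365
t_3: node(3,0) S=79.0429 payoff=5.7271 vs cont=7.5565 → 7.5565 [wait]  node(3,1) S=97.3158 payoff=0.0000 vs cont=1.1905 → 1.1905 [wait]  node(3,2) S=119.8129 payoff=0.0000 vs cont=0.0000 → 0.0000 [wait]  node(3,3) S=147.5107 payoff=0.0000 vs cont=0.0000 → 0.0000 [wait]  ⇒ S*(3)=-
t_2: node(2,0) S=87.7047 payoff=0.0000 vs cont=4.0772 → 4.0772 [wait]  node(2,1) S=107.9800 payoff=0.0000 vs cont=0.5428 → 0.5428 [wait]  node(2,2) S=132.9424 payoff=0.0000 vs cont=0.0000 → 0.0000 [wait]  ⇒ S*(2)=-
t_1: node(1,0) S=97.3158 payoff=0.0000 vs cont=2.1471 → 2.1471 [wait]  node(1,1) S=119.8129 payoff=0.0000 vs cont=0.2475 → 0.2475 [wait]  ⇒ S*(1)=-
t_0: node(0,0) S=107.9800 payoff=0.0000 vs cont=1.1103 → 1.1103 [wait]  ⇒ S*(0)=-

price = 1.1103
boundary = - - - - 71.2365
tree:
1.1103
2.1471 0.2475
4.0772 0.5428 0.0000
7.5565 1.1905 0.0000 0.0000
13.5335 2.6111 0.0000 0.0000 0.0000
20.5689 5.7271 0.0000 0.0000 0.0000 0.0000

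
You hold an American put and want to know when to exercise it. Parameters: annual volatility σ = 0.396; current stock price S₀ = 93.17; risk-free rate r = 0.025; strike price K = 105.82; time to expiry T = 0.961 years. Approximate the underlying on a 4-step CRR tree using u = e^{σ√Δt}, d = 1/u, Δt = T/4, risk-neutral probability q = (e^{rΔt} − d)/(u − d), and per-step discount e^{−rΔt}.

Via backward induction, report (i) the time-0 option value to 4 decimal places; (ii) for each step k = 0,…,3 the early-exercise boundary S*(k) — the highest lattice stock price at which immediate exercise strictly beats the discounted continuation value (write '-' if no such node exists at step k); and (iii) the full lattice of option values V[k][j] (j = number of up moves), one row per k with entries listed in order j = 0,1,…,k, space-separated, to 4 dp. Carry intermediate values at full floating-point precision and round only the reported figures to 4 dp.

Δt=0.24025, u=1.21422, d=0.82358, q=0.46705, disc=e^(-rΔt)=0.99401
k=4 terminal: V=max(K-S,0) → 62.9564 42.6250 12.6500 0.0000 0.0000
k=3: j=0 S=52.0458 intr=53.7742 cont=53.1405 V=53.7742[EX]; j=1 S=76.7325 intr=29.0875 cont=28.4538 V=29.0875[EX]; j=2 S=113.1287 intr=0.0000 cont=6.7015 V=6.7015[hold]; j=3 S=166.7887 intr=0.0000 cont=0.0000 V=0.0000[hold]  S*(3)=76.7325
k=2: j=0 S=63.1950 intr=42.6250 cont=41.9914 V=42.6250[EX]; j=1 S=93.1700 intr=12.6500 cont=18.5206 V=18.5206[hold]; j=2 S=137.3630 intr=0.0000 cont=3.5502 V=3.5502[hold]  S*(2)=63.1950
k=1: j=0 S=76.7325 intr=29.0875 cont=31.1793 V=31.1793[hold]; j=1 S=113.1287 intr=0.0000 cont=11.4596 V=11.4596[hold]  S*(1)=-
k=0: j=0 S=93.1700 intr=12.6500 cont=21.8377 V=21.8377[hold]  S*(0)=-

price = 21.8377
boundary = - - 63.1950 76.7325
tree:
21.8377
31.1793 11.4596
42.6250 18.5206 3.5502
53.7742 29.0875 6.7015 0.0000
62.9564 42.6250 12.6500 0.0000 0.0000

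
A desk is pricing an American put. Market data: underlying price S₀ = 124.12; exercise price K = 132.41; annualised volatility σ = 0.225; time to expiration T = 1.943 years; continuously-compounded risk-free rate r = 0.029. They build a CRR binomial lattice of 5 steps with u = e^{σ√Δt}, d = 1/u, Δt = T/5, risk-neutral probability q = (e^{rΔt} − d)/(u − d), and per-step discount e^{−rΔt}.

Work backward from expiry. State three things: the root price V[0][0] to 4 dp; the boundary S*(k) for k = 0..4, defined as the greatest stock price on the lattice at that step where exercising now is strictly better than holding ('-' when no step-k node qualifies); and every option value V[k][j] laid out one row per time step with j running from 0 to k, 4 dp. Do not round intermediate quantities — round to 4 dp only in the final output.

params: Δt=0.38860 u=1.15057 d=0.86913 q=0.50526 e^(-rΔt)=0.98879
t_5 payoffs: 70.8539 50.9209 24.5333 0.0000 0.0000 0.0000
t_4: node(4,0) S=70.8248 payoff=61.5852 vs cont=60.1014 → 61.5852 [stop]  node(4,1) S=93.7591 payoff=38.6509 vs cont=37.1671 → 38.6509 [stop]  node(4,2) S=124.1200 payoff=8.2900 vs cont=12.0016 → 12.0016 [wait]  node(4,3) S=164.3123 payoff=0.0000 vs cont=0.0000 → 0.0000 [wait]  node(4,4) S=217.5196 payoff=0.0000 vs cont=0.0000 → 0.0000 [wait]  ⇒ S*(4)=93.7591
t_3: node(3,0) S=81.4891 payoff=50.9209 vs cont=49.4371 → 50.9209 [stop]  node(3,1) S=107.8767 payoff=24.5333 vs cont=24.9038 → 24.9038 [wait]  node(3,2) S=142.8091 payoff=0.0000 vs cont=5.8711 → 5.8711 [wait]  node(3,3) S=189.0533 payoff=0.0000 vs cont=0.0000 → 0.0000 [wait]  ⇒ S*(3)=81.4891
t_2: node(2,0) S=93.7591 payoff=38.6509 vs cont=37.3522 → 38.6509 [stop]  node(2,1) S=124.1200 payoff=8.2900 vs cont=15.1160 → 15.1160 [wait]  node(2,2) S=164.3123 payoff=0.0000 vs cont=2.8721 → 2.8721 [wait]  ⇒ S*(2)=93.7591
t_1: node(1,0) S=107.8767 payoff=24.5333 vs cont=26.4598 → 26.4598 [wait]  node(1,1) S=142.8091 payoff=0.0000 vs cont=8.8296 → 8.8296 [wait]  ⇒ S*(1)=-
t_0: node(0,0) S=124.1200 payoff=8.2900 vs cont=17.3552 → 17.3552 [wait]  ⇒ S*(0)=-

price = 17.3552
boundary = - - 93.7591 81.4891 93.7591
tree:
17.3552
26.4598 8.8296
38.6509 15.1160 2.8721
50.9209 24.9038 5.8711 0.0000
61.5852 38.6509 12.0016 0.0000 0.0000
70.8539 50.9209 24.5333 0.0000 0.0000 0.0000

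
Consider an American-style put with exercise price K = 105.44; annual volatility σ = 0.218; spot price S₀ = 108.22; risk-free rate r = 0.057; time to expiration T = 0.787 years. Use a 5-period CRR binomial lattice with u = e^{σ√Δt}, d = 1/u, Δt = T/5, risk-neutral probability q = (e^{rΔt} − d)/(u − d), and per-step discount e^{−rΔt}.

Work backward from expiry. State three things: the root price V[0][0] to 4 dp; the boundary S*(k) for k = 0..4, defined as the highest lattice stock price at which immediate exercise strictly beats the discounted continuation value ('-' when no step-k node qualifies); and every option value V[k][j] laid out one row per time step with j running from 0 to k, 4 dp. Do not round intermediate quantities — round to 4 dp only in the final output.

Δt=0.15740  u=1.09034  d=0.91715  q=0.53043  discount=0.99107
step 5 (expiry): payoffs max(K−S,0) = 35.2137 21.9522 6.1865 0.0000 0.0000 0.0000
step 4: (k=4,j=0): S=76.5705, (K−S)⁺=28.8695, hold=27.9278 ⇒ V=28.8695 exercise | (k=4,j=1): S=91.0300, (K−S)⁺=14.4100, hold=13.4683 ⇒ V=14.4100 exercise | (k=4,j=2): S=108.2200, (K−S)⁺=0.0000, hold=2.8790 ⇒ V=2.8790 continue | (k=4,j=3): S=128.6562, (K−S)⁺=0.0000, hold=0.0000 ⇒ V=0.0000 continue | (k=4,j=4): S=152.9515, (K−S)⁺=0.0000, hold=0.0000 ⇒ V=0.0000 continue  boundary S*=91.0300
step 3: (k=3,j=0): S=83.4878, (K−S)⁺=21.9522, hold=21.0105 ⇒ V=21.9522 exercise | (k=3,j=1): S=99.2535, (K−S)⁺=6.1865, hold=8.2196 ⇒ V=8.2196 continue | (k=3,j=2): S=117.9965, (K−S)⁺=0.0000, hold=1.3398 ⇒ V=1.3398 continue | (k=3,j=3): S=140.2788, (K−S)⁺=0.0000, hold=0.0000 ⇒ V=0.0000 continue  boundary S*=83.4878
step 2: (k=2,j=0): S=91.0300, (K−S)⁺=14.4100, hold=14.5371 ⇒ V=14.5371 continue | (k=2,j=1): S=108.2200, (K−S)⁺=0.0000, hold=4.5296 ⇒ V=4.5296 continue | (k=2,j=2): S=128.6562, (K−S)⁺=0.0000, hold=0.6235 ⇒ V=0.6235 continue  boundary S*=-
step 1: (k=1,j=0): S=99.2535, (K−S)⁺=6.1865, hold=9.1464 ⇒ V=9.1464 continue | (k=1,j=1): S=117.9965, (K−S)⁺=0.0000, hold=2.4358 ⇒ V=2.4358 continue  boundary S*=-
step 0: (k=0,j=0): S=108.2200, (K−S)⁺=0.0000, hold=5.5370 ⇒ V=5.5370 continue  boundary S*=-

price = 5.5370
boundary = - - - 83.4878 91.0300
tree:
5.5370
9.1464 2.4358
14.5371 4.5296 0.6235
21.9522 8.2196 1.3398 0.0000
28.8695 14.4100 2.8790 0.0000 0.0000
35.2137 21.9522 6.1865 0.0000 0.0000 0.0000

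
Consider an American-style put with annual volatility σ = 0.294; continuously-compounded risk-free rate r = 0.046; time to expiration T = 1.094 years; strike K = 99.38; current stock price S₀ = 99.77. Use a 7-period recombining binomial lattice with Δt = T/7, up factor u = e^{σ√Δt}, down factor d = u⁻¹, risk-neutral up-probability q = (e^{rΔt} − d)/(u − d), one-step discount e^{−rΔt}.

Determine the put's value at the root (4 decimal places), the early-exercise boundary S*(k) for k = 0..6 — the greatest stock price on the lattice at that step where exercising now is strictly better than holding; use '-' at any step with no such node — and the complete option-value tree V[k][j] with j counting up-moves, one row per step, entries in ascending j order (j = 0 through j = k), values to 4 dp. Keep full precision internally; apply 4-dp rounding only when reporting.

params: Δt=0.15629 u=1.12325 d=0.89027 q=0.50194 e^(-rΔt)=0.99284
t_7 payoffs: 55.1555 43.5823 28.9805 10.5575 0.0000 0.0000 0.0000 0.0000
t_6: node(6,0) S=49.6752 payoff=49.7048 vs cont=48.9929 → 49.7048 [stop]  node(6,1) S=62.6748 payoff=36.7052 vs cont=35.9933 → 36.7052 [stop]  node(6,2) S=79.0763 payoff=20.3037 vs cont=19.5918 → 20.3037 [stop]  node(6,3) S=99.7700 payoff=0.0000 vs cont=5.2205 → 5.2205 [wait]  node(6,4) S=125.8790 payoff=0.0000 vs cont=0.0000 → 0.0000 [wait]  node(6,5) S=158.8206 payoff=0.0000 vs cont=0.0000 → 0.0000 [wait]  node(6,6) S=200.3828 payoff=0.0000 vs cont=0.0000 → 0.0000 [wait]  ⇒ S*(6)=79.0763
t_5: node(5,0) S=55.7977 payoff=43.5823 vs cont=42.8704 → 43.5823 [stop]  node(5,1) S=70.3995 payoff=28.9805 vs cont=28.2686 → 28.9805 [stop]  node(5,2) S=88.8225 payoff=10.5575 vs cont=12.6416 → 12.6416 [wait]  node(5,3) S=112.0667 payoff=0.0000 vs cont=2.5815 → 2.5815 [wait]  node(5,4) S=141.3937 payoff=0.0000 vs cont=0.0000 → 0.0000 [wait]  node(5,5) S=178.3954 payoff=0.0000 vs cont=0.0000 → 0.0000 [wait]  ⇒ S*(5)=70.3995
t_4: node(4,0) S=62.6748 payoff=36.7052 vs cont=35.9933 → 36.7052 [stop]  node(4,1) S=79.0763 payoff=20.3037 vs cont=20.6304 → 20.6304 [wait]  node(4,2) S=99.7700 payoff=0.0000 vs cont=7.5376 → 7.5376 [wait]  node(4,3) S=125.8790 payoff=0.0000 vs cont=1.2765 → 1.2765 [wait]  node(4,4) S=158.8206 payoff=0.0000 vs cont=0.0000 → 0.0000 [wait]  ⇒ S*(4)=62.6748
t_3: node(3,0) S=70.3995 payoff=28.9805 vs cont=28.4314 → 28.9805 [stop]  node(3,1) S=88.8225 payoff=10.5575 vs cont=13.9578 → 13.9578 [wait]  node(3,2) S=112.0667 payoff=0.0000 vs cont=4.3634 → 4.3634 [wait]  node(3,3) S=141.3937 payoff=0.0000 vs cont=0.6312 → 0.6312 [wait]  ⇒ S*(3)=70.3995
t_2: node(2,0) S=79.0763 payoff=20.3037 vs cont=21.2863 → 21.2863 [wait]  node(2,1) S=99.7700 payoff=0.0000 vs cont=9.0765 → 9.0765 [wait]  node(2,2) S=125.8790 payoff=0.0000 vs cont=2.4722 → 2.4722 [wait]  ⇒ S*(2)=-
t_1: node(1,0) S=88.8225 payoff=10.5575 vs cont=15.0491 → 15.0491 [wait]  node(1,1) S=112.0667 payoff=0.0000 vs cont=5.7202 → 5.7202 [wait]  ⇒ S*(1)=-
t_0: node(0,0) S=99.7700 payoff=0.0000 vs cont=10.2922 → 10.2922 [wait]  ⇒ S*(0)=-

price = 10.2922
boundary = - - - 70.3995 62.6748 70.3995 79.0763
tree:
10.2922
15.0491 5.7202
21.2863 9.0765 2.4722
28.9805 13.9578 4.3634 0.6312
36.7052 20.6304 7.5376 1.2765 0.0000
43.5823 28.9805 12.6416 2.5815 0.0000 0.0000
49.7048 36.7052 20.3037 5.2205 0.0000 0.0000 0.0000
55.1555 43.5823 28.9805 10.5575 0.0000 0.0000 0.0000 0.0000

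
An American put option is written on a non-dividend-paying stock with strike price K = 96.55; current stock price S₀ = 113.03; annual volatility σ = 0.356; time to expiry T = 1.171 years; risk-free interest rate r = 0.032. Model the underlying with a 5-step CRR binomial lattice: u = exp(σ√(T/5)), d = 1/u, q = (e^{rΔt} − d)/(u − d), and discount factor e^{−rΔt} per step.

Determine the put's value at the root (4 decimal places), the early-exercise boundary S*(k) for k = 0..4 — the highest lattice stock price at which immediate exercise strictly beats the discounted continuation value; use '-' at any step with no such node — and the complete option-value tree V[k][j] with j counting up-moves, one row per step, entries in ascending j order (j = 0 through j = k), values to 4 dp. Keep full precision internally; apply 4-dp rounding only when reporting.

price = 7.5491
boundary = - - - 67.4107 80.0848
tree:
7.5491
12.2426 2.5578
19.2874 4.7651 0.1950
29.1393 8.8644 0.3769 0.0000
39.8077 16.4652 0.7285 0.0000 0.0000
48.7877 29.1393 1.4081 0.0000 0.0000 0.0000

Δt=0.23420, u=1.18801, d=0.84174, q=0.47876, disc=e^(-rΔt)=0.99253
k=5 terminal: V=max(K-S,0) → 48.7877 29.1393 1.4081 0.0000 0.0000 0.0000
k=4: j=0 S=56.7423 intr=39.8077 cont=39.0868 V=39.8077[EX]; j=1 S=80.0848 intr=16.4652 cont=15.7443 V=16.4652[EX]; j=2 S=113.0300 intr=0.0000 cont=0.7285 V=0.7285[hold]; j=3 S=159.5281 intr=0.0000 cont=0.0000 V=0.0000[hold]; j=4 S=225.1545 intr=0.0000 cont=0.0000 V=0.0000[hold]  S*(4)=80.0848
k=3: j=0 S=67.4107 intr=29.1393 cont=28.4185 V=29.1393[EX]; j=1 S=95.1419 intr=1.4081 cont=8.8644 V=8.8644[hold]; j=2 S=134.2813 intr=0.0000 cont=0.3769 V=0.3769[hold]; j=3 S=189.5217 intr=0.0000 cont=0.0000 V=0.0000[hold]  S*(3)=67.4107
k=2: j=0 S=80.0848 intr=16.4652 cont=19.2874 V=19.2874[hold]; j=1 S=113.0300 intr=0.0000 cont=4.7651 V=4.7651[hold]; j=2 S=159.5281 intr=0.0000 cont=0.1950 V=0.1950[hold]  S*(2)=-
k=1: j=0 S=95.1419 intr=1.4081 cont=12.2426 V=12.2426[hold]; j=1 S=134.2813 intr=0.0000 cont=2.5578 V=2.5578[hold]  S*(1)=-
k=0: j=0 S=113.0300 intr=0.0000 cont=7.5491 V=7.5491[hold]  S*(0)=-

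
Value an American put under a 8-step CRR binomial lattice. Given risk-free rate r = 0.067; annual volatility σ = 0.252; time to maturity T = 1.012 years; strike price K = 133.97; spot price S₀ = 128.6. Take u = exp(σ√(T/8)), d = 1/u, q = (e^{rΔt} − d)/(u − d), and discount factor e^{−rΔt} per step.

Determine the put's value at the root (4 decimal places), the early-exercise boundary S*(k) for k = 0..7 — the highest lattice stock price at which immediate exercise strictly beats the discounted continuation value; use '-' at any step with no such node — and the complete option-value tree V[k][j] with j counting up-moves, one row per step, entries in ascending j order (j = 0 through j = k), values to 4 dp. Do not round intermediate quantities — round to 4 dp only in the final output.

Δt=0.12650  u=1.09377  d=0.91427  q=0.52503  discount=0.99156
step 8 (expiry): payoffs max(K−S,0) = 71.1873 58.8613 44.1154 26.4744 5.3700 0.0000 0.0000 0.0000 0.0000
step 7: (k=7,j=0): S=68.6697, (K−S)⁺=65.3003, hold=64.1697 ⇒ V=65.3003 exercise | (k=7,j=1): S=82.1515, (K−S)⁺=51.8185, hold=50.6879 ⇒ V=51.8185 exercise | (k=7,j=2): S=98.2801, (K−S)⁺=35.6899, hold=34.5592 ⇒ V=35.6899 exercise | (k=7,j=3): S=117.5752, (K−S)⁺=16.3948, hold=15.2641 ⇒ V=16.3948 exercise | (k=7,j=4): S=140.6585, (K−S)⁺=0.0000, hold=2.5291 ⇒ V=2.5291 continue | (k=7,j=5): S=168.2737, (K−S)⁺=0.0000, hold=0.0000 ⇒ V=0.0000 continue | (k=7,j=6): S=201.3106, (K−S)⁺=0.0000, hold=0.0000 ⇒ V=0.0000 continue | (k=7,j=7): S=240.8335, (K−S)⁺=0.0000, hold=0.0000 ⇒ V=0.0000 continue  boundary S*=117.5752
step 6: (k=6,j=0): S=75.1087, (K−S)⁺=58.8613, hold=57.7306 ⇒ V=58.8613 exercise | (k=6,j=1): S=89.8546, (K−S)⁺=44.1154, hold=42.9847 ⇒ V=44.1154 exercise | (k=6,j=2): S=107.4956, (K−S)⁺=26.4744, hold=25.3437 ⇒ V=26.4744 exercise | (k=6,j=3): S=128.6000, (K−S)⁺=5.3700, hold=9.0380 ⇒ V=9.0380 continue | (k=6,j=4): S=153.8478, (K−S)⁺=0.0000, hold=1.1911 ⇒ V=1.1911 continue | (k=6,j=5): S=184.0524, (K−S)⁺=0.0000, hold=0.0000 ⇒ V=0.0000 continue | (k=6,j=6): S=220.1870, (K−S)⁺=0.0000, hold=0.0000 ⇒ V=0.0000 continue  boundary S*=107.4956
step 5: (k=5,j=0): S=82.1515, (K−S)⁺=51.8185, hold=50.6879 ⇒ V=51.8185 exercise | (k=5,j=1): S=98.2801, (K−S)⁺=35.6899, hold=34.5592 ⇒ V=35.6899 exercise | (k=5,j=2): S=117.5752, (K−S)⁺=16.3948, hold=17.1736 ⇒ V=17.1736 continue | (k=5,j=3): S=140.6585, (K−S)⁺=0.0000, hold=4.8767 ⇒ V=4.8767 continue | (k=5,j=4): S=168.2737, (K−S)⁺=0.0000, hold=0.5610 ⇒ V=0.5610 continue | (k=5,j=5): S=201.3106, (K−S)⁺=0.0000, hold=0.0000 ⇒ V=0.0000 continue  boundary S*=98.2801
step 4: (k=4,j=0): S=89.8546, (K−S)⁺=44.1154, hold=42.9847 ⇒ V=44.1154 exercise | (k=4,j=1): S=107.4956, (K−S)⁺=26.4744, hold=25.7492 ⇒ V=26.4744 exercise | (k=4,j=2): S=128.6000, (K−S)⁺=5.3700, hold=10.6269 ⇒ V=10.6269 continue | (k=4,j=3): S=153.8478, (K−S)⁺=0.0000, hold=2.5888 ⇒ V=2.5888 continue | (k=4,j=4): S=184.0524, (K−S)⁺=0.0000, hold=0.2642 ⇒ V=0.2642 continue  boundary S*=107.4956
step 3: (k=3,j=0): S=98.2801, (K−S)⁺=35.6899, hold=34.5592 ⇒ V=35.6899 exercise | (k=3,j=1): S=117.5752, (K−S)⁺=16.3948, hold=18.0008 ⇒ V=18.0008 continue | (k=3,j=2): S=140.6585, (K−S)⁺=0.0000, hold=6.3526 ⇒ V=6.3526 continue | (k=3,j=3): S=168.2737, (K−S)⁺=0.0000, hold=1.3568 ⇒ V=1.3568 continue  boundary S*=98.2801
step 2: (k=2,j=0): S=107.4956, (K−S)⁺=26.4744, hold=26.1799 ⇒ V=26.4744 exercise | (k=2,j=1): S=128.6000, (K−S)⁺=5.3700, hold=11.7849 ⇒ V=11.7849 continue | (k=2,j=2): S=153.8478, (K−S)⁺=0.0000, hold=3.6982 ⇒ V=3.6982 continue  boundary S*=107.4956
step 1: (k=1,j=0): S=117.5752, (K−S)⁺=16.3948, hold=18.6037 ⇒ V=18.6037 continue | (k=1,j=1): S=140.6585, (K−S)⁺=0.0000, hold=7.4755 ⇒ V=7.4755 continue  boundary S*=-
step 0: (k=0,j=0): S=128.6000, (K−S)⁺=5.3700, hold=12.6534 ⇒ V=12.6534 continue  boundary S*=-

price = 12.6534
boundary = - - 107.4956 98.2801 107.4956 98.2801 107.4956 117.5752
tree:
12.6534
18.6037 7.4755
26.4744 11.7849 3.6982
35.6899 18.0008 6.3526 1.3568
44.1154 26.4744 10.6269 2.5888 0.2642
51.8185 35.6899 17.1736 4.8767 0.5610 0.0000
58.8613 44.1154 26.4744 9.0380 1.1911 0.0000 0.0000
65.3003 51.8185 35.6899 16.3948 2.5291 0.0000 0.0000 0.0000
71.1873 58.8613 44.1154 26.4744 5.3700 0.0000 0.0000 0.0000 0.0000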